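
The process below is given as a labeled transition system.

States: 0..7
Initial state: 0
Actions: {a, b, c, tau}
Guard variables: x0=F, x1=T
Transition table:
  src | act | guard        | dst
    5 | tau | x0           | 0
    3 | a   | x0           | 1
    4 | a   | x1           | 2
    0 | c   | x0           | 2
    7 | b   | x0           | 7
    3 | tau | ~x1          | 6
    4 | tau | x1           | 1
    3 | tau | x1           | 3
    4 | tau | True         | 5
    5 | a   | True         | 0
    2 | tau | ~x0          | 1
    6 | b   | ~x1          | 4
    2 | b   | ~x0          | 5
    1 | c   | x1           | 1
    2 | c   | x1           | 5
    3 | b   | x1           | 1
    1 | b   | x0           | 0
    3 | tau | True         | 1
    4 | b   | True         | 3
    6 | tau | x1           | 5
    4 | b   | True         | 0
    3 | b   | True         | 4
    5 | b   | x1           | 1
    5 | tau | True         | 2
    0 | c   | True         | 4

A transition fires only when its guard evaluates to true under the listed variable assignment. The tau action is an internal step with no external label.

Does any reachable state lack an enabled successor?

Reachable = {0,1,2,3,4,5}
  0: c→4  [1 out]
  1: c→1  [1 out]
  2: b→5  c→5  tau→1  [3 out]
  3: b→1  b→4  tau→1  tau→3  [4 out]
  4: a→2  b→0  b→3  tau→1  tau→5  [5 out]
  5: a→0  b→1  tau→2  [3 out]

Answer: DEADLOCK-FREE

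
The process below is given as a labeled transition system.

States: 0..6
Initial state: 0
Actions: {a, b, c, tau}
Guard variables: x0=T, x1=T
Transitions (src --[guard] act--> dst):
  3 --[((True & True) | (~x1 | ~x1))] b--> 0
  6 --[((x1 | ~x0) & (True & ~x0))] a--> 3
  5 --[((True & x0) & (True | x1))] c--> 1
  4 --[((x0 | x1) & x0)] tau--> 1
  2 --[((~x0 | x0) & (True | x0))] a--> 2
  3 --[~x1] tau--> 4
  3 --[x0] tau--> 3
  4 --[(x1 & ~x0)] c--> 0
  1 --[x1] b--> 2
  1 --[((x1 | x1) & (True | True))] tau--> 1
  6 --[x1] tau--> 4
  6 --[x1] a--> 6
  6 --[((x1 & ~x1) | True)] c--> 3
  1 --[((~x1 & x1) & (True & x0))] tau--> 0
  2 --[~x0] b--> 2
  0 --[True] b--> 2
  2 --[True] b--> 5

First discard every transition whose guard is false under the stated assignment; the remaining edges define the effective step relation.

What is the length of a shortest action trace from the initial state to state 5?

Layered search for 5:
  Layer 0: {0}
  Layer 1: {2}
  Layer 2: {5}
5 enters at depth 2; path b·b

Answer: 2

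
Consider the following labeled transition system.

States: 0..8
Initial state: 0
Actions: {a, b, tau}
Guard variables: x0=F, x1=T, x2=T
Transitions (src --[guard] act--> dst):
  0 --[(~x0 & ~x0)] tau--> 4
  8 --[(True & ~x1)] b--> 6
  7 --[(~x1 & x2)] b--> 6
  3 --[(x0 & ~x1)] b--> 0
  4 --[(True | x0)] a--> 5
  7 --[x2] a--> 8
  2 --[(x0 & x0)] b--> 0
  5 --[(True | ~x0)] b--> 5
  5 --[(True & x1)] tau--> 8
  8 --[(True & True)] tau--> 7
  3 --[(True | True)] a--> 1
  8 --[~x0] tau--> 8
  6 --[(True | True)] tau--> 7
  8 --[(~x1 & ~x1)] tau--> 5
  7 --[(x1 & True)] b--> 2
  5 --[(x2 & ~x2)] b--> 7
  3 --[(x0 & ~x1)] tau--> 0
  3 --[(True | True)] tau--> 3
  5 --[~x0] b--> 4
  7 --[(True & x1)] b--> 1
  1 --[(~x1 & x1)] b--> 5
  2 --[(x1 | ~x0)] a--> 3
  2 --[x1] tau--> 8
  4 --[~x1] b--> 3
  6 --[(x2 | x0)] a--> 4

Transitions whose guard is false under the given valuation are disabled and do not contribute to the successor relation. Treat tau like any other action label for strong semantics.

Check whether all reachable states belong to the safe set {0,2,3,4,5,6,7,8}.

Inv-set: {0,2,3,4,5,6,7,8}
Reachable = {0,1,2,3,4,5,7,8}
  0: ✓
  1: ✗ unsafe
  2: ✓
  3: ✓
  4: ✓
  5: ✓
  7: ✓
  8: ✓
witness against invariant: tau·a·tau·tau·b → 1

Answer: INVARIANT VIOLATED at state 1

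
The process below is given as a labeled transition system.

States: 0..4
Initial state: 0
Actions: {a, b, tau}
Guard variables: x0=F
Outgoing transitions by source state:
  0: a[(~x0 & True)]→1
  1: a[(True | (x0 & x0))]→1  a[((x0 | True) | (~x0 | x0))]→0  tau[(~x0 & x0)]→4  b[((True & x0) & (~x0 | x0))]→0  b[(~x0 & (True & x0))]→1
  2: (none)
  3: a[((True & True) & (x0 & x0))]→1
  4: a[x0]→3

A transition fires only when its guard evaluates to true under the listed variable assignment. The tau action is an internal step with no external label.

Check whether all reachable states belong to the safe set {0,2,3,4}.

Answer: INVARIANT VIOLATED at state 1

Trace:
Allowed set {0,2,3,4}
R = {0,1}
  0: ok
  1: ✗ unsafe
counterexample path to 1: a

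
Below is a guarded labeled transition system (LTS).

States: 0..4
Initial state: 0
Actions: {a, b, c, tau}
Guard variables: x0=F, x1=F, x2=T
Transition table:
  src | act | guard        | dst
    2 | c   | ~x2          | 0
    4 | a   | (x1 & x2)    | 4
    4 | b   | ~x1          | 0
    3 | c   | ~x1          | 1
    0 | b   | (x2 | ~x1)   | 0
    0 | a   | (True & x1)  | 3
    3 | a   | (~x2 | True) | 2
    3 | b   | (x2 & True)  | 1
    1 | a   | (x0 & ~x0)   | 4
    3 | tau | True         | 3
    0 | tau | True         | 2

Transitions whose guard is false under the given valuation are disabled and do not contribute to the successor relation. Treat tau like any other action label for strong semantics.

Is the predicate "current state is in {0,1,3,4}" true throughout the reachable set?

Safe = {0,1,3,4}
Reach set: {0,2}
  0: ok
  2: VIOLATES
reach 2 via tau — violates

Answer: INVARIANT VIOLATED at state 2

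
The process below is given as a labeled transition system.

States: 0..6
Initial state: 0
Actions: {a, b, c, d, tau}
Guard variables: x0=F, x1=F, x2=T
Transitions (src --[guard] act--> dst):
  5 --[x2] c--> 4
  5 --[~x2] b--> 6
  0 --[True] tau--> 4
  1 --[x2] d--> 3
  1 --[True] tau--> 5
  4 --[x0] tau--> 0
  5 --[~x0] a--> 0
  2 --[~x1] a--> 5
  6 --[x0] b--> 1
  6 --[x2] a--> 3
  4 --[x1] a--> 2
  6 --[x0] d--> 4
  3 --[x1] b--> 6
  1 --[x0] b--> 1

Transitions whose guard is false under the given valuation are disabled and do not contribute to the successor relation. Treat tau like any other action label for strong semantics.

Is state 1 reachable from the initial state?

Answer: UNREACHABLE

Analysis:
7 transition(s) survive guard evaluation.
Layer 0: {0}
Layer 1: {4}  cumulative {0,4}
Reachable = {0,4}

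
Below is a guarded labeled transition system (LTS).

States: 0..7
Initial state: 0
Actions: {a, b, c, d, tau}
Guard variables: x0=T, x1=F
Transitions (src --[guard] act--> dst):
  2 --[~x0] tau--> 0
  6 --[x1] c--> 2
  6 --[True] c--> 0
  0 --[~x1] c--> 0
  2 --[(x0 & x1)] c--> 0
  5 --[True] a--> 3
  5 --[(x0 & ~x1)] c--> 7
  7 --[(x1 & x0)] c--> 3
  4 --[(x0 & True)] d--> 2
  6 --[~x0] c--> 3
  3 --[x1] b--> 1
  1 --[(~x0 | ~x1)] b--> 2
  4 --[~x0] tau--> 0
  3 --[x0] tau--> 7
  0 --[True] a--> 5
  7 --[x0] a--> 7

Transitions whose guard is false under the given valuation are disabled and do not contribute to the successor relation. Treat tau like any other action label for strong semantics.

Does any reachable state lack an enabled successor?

Reachable = {0,3,5,7}
  0: a→5  c→0  [deg 2]
  3: tau→7  [deg 1]
  5: a→3  c→7  [deg 2]
  7: a→7  [deg 1]

Answer: DEADLOCK-FREE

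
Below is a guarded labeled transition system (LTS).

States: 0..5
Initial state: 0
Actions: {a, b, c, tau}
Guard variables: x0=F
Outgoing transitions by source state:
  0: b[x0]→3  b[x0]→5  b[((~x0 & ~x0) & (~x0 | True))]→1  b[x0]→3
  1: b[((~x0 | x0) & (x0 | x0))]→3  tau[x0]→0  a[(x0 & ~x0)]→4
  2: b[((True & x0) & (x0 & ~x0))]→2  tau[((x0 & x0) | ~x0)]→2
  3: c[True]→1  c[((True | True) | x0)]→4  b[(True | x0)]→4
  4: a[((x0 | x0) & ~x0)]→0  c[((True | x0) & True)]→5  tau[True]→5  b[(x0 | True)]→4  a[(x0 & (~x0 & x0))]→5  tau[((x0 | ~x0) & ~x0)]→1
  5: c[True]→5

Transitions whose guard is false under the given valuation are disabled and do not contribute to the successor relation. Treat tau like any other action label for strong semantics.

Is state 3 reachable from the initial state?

Answer: UNREACHABLE

Trace:
Guard filter leaves 10 enabled edge(s).
Layer 0: {0}
Layer 1: {1}  total {0,1}
Reachable = {0,1}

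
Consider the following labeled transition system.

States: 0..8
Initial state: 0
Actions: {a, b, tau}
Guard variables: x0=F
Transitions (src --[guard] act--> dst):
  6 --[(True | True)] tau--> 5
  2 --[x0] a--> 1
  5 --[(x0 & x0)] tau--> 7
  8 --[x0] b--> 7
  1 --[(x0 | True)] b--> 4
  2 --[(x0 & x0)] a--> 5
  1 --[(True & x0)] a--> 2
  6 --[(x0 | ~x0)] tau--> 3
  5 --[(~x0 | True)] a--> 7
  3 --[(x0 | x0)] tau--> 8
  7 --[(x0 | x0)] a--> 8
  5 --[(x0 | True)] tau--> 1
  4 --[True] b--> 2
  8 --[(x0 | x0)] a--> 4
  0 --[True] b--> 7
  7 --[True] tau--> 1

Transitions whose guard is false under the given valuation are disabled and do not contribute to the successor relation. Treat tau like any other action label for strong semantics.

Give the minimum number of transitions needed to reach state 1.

Layered search for 1:
  Layer 0: {0}
  Layer 1: {7}
  Layer 2: {1}
depth(1)=2, e.g. b·tau

Answer: 2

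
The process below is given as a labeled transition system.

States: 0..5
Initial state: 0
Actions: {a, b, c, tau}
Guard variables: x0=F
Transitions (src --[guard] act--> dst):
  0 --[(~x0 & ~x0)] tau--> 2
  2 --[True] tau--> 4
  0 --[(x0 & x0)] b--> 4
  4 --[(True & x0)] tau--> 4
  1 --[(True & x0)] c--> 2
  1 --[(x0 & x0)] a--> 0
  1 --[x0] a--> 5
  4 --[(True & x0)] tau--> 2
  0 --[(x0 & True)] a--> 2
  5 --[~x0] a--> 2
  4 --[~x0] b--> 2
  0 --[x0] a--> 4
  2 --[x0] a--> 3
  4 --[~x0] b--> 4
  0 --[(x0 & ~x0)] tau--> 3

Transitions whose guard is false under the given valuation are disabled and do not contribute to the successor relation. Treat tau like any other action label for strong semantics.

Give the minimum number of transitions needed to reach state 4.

Answer: 2

Working:
BFS to 4:
  depth 0: {0}
  depth 1: {2}
  depth 2: {4}
depth(4)=2, e.g. tau·tau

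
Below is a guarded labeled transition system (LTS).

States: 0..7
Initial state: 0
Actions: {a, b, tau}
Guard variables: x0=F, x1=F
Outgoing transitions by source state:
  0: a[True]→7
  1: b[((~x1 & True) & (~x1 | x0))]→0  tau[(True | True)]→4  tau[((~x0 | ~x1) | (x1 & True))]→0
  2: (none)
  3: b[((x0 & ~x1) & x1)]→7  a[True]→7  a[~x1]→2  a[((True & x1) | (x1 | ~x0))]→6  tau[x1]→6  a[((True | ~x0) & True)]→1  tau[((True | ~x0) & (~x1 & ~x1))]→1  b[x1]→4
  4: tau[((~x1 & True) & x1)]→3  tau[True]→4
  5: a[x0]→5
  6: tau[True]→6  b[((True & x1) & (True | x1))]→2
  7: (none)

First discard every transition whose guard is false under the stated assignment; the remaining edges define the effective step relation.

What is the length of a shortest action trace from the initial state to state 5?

Answer: UNREACHABLE

Working:
BFS to 5:
  L0 = {0}
  L1 = {7}
5 never appears.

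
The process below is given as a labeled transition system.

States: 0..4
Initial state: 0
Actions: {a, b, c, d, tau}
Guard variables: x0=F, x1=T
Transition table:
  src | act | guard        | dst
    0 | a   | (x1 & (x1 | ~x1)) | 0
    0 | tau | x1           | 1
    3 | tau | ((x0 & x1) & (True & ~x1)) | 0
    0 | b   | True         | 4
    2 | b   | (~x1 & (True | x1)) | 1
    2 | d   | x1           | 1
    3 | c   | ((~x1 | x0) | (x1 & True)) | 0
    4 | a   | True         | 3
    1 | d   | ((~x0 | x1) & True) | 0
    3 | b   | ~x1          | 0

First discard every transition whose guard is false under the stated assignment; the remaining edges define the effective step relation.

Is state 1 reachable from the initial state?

Guard filter leaves 7 enabled edge(s).
Layer 0: {0}
Layer 1: {1,4}  cumulative {0,1,4}
Layer 2: {3}  cumulative {0,1,3,4}
Reachable = {0,1,3,4}
trace reaching 1: tau

Answer: REACHABLE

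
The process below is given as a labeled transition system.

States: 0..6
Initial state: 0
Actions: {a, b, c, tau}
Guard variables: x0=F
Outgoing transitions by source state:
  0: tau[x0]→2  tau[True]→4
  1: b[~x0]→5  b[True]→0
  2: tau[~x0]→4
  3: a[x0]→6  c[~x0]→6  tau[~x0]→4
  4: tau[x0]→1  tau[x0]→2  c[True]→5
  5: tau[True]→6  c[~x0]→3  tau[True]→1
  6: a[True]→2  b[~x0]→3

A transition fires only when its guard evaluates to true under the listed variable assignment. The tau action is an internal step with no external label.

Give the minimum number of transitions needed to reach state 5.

Answer: 2

Working:
Breadth-first toward 5:
  depth 0: {0}
  depth 1: {4}
  depth 2: {5}
first hit 5 at d=2 via tau·c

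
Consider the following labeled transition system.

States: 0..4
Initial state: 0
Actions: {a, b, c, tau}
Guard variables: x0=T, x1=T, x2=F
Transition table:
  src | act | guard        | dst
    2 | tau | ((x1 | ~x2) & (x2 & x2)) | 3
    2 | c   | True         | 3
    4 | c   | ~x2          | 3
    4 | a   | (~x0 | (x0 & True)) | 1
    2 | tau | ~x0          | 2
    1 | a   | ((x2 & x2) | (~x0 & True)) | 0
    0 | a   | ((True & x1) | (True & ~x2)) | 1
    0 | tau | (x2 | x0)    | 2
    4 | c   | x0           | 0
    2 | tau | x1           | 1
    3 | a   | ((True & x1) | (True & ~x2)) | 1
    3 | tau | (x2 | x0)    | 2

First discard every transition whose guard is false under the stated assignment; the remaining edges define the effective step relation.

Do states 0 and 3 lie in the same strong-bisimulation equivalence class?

Compute ~ classes (split until stable):
  π0 = {{0,1,2,3,4}}
  π1 = {{0,3},{1},{2},{4}}
4 equivalence class(es) (converged in 2)
[0]={0,3}  [3]={0,3}

Answer: BISIMILAR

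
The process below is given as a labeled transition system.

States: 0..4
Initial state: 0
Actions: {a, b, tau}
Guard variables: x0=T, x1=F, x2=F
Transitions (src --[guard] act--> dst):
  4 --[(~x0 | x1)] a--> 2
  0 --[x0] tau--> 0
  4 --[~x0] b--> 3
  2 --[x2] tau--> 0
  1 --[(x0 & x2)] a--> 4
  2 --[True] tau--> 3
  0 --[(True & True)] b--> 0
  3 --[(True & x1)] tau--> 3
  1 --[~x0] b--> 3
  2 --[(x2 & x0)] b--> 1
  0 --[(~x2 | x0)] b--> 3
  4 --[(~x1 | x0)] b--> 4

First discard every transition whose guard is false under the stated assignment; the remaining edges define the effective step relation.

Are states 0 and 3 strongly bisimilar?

Answer: NOT BISIMILAR

Trace:
Compute ~ classes (split until stable):
  round 0: {{0,1,2,3,4}}
  round 1: {{0},{1,3},{2},{4}}
Fixed point at round 2; 4 class(es).
0∈{0}, 3∈{1,3}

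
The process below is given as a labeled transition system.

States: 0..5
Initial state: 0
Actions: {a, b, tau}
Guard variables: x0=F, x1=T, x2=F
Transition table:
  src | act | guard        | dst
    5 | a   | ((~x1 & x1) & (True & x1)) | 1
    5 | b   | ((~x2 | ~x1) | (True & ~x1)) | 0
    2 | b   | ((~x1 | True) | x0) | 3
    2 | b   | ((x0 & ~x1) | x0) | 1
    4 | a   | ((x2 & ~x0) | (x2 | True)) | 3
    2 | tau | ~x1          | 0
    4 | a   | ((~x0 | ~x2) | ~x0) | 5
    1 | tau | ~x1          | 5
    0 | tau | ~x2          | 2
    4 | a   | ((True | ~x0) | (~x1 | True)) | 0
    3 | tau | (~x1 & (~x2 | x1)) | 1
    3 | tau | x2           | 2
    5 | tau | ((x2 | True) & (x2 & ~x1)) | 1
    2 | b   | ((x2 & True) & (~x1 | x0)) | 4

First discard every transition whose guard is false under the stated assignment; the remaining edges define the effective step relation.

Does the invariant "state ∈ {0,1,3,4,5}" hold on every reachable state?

Safe = {0,1,3,4,5}
R = {0,2,3}
  0: ✓
  2: ✗ unsafe
  3: ✓
witness against invariant: tau → 2

Answer: INVARIANT VIOLATED at state 2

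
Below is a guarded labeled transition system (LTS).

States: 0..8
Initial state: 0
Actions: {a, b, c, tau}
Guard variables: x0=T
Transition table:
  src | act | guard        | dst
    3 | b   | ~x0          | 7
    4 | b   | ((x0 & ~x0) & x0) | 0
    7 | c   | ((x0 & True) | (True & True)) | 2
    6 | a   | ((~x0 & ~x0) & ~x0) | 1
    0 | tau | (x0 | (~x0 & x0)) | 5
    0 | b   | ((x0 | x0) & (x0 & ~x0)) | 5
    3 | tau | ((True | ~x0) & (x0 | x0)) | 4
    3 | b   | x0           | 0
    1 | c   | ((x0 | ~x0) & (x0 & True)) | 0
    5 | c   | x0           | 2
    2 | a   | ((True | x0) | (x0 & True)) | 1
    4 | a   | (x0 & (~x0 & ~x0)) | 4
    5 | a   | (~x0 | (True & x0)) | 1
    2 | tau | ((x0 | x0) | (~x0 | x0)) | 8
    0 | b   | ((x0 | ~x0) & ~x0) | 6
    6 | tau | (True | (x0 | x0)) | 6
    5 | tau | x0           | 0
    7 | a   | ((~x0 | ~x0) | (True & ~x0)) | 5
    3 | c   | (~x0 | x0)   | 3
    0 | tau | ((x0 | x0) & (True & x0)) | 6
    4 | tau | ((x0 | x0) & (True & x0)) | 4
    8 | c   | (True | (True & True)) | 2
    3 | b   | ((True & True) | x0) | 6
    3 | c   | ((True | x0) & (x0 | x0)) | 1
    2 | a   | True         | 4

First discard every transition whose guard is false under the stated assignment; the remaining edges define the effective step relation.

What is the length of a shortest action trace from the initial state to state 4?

Answer: 3

Trace:
BFS to 4:
  L0 = {0}
  L1 = {5,6}
  L2 = {1,2}
  L3 = {4,8}
depth(4)=3, e.g. tau·c·a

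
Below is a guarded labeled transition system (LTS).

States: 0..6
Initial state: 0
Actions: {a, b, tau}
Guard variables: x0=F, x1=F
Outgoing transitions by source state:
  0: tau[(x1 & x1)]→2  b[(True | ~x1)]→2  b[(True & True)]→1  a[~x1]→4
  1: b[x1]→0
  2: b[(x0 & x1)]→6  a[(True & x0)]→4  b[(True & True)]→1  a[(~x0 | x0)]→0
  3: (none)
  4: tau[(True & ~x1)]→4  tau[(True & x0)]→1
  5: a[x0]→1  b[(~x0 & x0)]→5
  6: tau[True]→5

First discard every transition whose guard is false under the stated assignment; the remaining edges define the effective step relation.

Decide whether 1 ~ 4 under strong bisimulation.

Refine partition for ~:
  π0 = {{0,1,2,3,4,5,6}}
  π1 = {{0,2},{1,3,5},{4,6}}
  π2 = {{0},{1,3,5},{2},{4},{6}}
Fixed point at round 3; 5 class(es).
class of 1: {1,3,5}; class of 4: {4}

Answer: NOT BISIMILAR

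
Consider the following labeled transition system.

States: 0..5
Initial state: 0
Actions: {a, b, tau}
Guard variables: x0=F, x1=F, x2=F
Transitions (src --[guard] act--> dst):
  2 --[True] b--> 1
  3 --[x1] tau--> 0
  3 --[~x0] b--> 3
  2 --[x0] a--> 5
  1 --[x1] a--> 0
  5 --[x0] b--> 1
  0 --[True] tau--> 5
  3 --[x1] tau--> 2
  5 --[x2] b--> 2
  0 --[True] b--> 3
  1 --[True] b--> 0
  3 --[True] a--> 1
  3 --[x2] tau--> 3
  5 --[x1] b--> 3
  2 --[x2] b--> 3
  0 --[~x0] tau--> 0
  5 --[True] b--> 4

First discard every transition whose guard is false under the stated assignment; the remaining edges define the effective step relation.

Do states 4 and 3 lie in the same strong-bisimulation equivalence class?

Answer: NOT BISIMILAR

Trace:
Bisimulation quotient by refinement:
  round 0: {{0,1,2,3,4,5}}
  round 1: {{0},{1,2,5},{3},{4}}
  round 2: {{0},{1},{2},{3},{4},{5}}
stable after 3 split(s): 6 block(s)
[4]={4}  [3]={3}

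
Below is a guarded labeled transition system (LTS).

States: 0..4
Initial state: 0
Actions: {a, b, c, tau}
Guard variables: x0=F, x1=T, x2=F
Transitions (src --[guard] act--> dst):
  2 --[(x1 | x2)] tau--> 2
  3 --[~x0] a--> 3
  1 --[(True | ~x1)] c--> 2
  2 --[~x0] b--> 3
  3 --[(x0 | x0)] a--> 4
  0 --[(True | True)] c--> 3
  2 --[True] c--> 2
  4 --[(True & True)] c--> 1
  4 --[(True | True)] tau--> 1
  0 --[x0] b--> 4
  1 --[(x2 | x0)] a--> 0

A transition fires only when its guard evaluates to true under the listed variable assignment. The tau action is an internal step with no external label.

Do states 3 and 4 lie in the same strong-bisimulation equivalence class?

Answer: NOT BISIMILAR

Analysis:
Refine partition for ~:
  P[0] = {{0,1,2,3,4}}
  P[1] = {{0,1},{2},{3},{4}}
  P[2] = {{0},{1},{2},{3},{4}}
stable after 3 split(s): 5 block(s)
[3]={3}  [4]={4}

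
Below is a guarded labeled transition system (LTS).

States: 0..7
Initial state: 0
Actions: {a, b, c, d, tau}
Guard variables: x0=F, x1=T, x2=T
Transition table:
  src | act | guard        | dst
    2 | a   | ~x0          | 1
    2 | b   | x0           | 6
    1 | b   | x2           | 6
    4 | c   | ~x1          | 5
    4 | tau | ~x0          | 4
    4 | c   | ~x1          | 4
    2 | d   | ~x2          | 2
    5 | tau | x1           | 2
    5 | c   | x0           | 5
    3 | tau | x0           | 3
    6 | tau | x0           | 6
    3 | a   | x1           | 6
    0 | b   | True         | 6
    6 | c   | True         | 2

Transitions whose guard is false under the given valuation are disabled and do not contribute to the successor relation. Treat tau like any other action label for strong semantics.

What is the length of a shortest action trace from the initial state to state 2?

Answer: 2

Working:
Breadth-first toward 2:
  depth 0: {0}
  depth 1: {6}
  depth 2: {2}
depth(2)=2, e.g. b·c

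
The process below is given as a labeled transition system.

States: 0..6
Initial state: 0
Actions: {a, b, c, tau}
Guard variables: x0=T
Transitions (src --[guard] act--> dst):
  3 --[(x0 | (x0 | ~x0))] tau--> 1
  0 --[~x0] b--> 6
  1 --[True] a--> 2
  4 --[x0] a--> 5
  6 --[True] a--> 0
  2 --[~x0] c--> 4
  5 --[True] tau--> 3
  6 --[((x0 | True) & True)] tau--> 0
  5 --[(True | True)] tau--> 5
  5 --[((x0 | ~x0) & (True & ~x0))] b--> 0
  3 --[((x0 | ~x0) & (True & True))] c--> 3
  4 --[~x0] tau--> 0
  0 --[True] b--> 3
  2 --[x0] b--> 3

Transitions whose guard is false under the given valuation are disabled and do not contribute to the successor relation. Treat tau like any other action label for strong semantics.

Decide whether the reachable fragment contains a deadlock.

Answer: DEADLOCK-FREE

Working:
R = {0,1,2,3}
  0: b→3  [1 exit(s)]
  1: a→2  [1 exit(s)]
  2: b→3  [1 exit(s)]
  3: c→3  tau→1  [2 exit(s)]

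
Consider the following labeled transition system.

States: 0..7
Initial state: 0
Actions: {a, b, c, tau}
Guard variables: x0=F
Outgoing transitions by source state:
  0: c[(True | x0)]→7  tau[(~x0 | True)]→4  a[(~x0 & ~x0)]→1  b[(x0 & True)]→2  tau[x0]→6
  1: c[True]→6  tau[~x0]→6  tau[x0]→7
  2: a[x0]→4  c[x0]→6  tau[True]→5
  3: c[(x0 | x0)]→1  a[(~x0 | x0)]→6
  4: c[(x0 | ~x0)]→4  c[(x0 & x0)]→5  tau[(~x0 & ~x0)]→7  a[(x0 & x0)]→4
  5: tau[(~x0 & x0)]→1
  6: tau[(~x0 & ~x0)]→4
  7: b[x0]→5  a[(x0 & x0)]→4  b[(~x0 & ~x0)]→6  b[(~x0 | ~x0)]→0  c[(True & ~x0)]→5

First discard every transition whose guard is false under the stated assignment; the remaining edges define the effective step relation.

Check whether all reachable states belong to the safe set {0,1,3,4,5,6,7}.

Allowed set {0,1,3,4,5,6,7}
R = {0,1,4,5,6,7}
  0: ✓
  1: ✓
  4: ✓
  5: ✓
  6: ✓
  7: ✓

Answer: INVARIANT HOLDS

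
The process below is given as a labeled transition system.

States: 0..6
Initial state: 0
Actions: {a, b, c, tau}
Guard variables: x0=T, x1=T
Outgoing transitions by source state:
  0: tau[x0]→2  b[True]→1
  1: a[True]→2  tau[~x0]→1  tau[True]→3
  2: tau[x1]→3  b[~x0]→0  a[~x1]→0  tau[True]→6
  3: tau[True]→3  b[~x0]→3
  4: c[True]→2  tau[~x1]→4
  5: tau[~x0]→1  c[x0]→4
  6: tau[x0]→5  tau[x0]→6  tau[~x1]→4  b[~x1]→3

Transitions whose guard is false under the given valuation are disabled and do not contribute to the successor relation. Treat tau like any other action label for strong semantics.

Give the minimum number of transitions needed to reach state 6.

Answer: 2

Working:
Layered search for 6:
  Layer 0: {0}
  Layer 1: {1,2}
  Layer 2: {3,6}
depth(6)=2, e.g. tau·tau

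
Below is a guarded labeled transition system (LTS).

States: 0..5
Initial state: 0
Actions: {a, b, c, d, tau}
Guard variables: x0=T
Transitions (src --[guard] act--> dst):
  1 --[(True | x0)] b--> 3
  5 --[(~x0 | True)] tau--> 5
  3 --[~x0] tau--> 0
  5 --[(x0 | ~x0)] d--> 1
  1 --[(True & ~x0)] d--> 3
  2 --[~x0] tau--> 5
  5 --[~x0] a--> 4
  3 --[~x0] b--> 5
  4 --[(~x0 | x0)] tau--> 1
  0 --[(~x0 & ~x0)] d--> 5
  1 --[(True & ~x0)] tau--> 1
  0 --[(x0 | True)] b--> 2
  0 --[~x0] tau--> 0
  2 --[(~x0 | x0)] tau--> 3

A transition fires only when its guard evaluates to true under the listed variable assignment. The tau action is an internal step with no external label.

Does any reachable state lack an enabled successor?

Reach set: {0,2,3}
  0: b→2  [1 out]
  2: tau→3  [1 out]
  3: ∅  [deadlock]
trace reaching 3: b·tau

Answer: DEADLOCK at state 3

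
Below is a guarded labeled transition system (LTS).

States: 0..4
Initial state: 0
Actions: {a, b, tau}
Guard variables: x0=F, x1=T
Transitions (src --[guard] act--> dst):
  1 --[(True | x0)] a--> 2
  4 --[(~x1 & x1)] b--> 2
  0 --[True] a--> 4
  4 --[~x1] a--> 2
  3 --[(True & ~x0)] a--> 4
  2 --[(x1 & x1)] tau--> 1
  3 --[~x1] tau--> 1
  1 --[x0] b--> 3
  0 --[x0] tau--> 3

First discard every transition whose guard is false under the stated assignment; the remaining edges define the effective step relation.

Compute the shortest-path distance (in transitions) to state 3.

Breadth-first toward 3:
  depth 0: {0}
  depth 1: {4}
3 never appears.

Answer: UNREACHABLE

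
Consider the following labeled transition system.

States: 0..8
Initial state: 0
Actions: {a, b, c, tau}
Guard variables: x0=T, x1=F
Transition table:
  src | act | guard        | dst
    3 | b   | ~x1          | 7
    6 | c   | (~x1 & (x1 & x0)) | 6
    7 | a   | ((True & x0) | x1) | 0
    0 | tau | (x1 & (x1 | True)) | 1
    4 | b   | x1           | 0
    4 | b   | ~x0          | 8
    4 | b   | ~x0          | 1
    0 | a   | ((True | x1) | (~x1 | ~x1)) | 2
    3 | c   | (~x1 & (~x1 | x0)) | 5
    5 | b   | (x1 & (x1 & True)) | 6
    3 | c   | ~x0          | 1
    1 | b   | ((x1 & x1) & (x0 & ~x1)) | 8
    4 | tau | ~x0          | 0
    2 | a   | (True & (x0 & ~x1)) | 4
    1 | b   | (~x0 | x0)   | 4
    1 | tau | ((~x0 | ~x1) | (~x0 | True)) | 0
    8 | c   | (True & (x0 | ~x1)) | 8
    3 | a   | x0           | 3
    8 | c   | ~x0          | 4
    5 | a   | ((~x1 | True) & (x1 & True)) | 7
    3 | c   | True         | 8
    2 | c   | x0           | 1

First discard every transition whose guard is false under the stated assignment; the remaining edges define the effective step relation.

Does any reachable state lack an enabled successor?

Reach set: {0,1,2,4}
  0: a→2  [1 out]
  1: b→4  tau→0  [2 out]
  2: a→4  c→1  [2 out]
  4: ∅  [deadlock]
witness 4: a·a

Answer: DEADLOCK at state 4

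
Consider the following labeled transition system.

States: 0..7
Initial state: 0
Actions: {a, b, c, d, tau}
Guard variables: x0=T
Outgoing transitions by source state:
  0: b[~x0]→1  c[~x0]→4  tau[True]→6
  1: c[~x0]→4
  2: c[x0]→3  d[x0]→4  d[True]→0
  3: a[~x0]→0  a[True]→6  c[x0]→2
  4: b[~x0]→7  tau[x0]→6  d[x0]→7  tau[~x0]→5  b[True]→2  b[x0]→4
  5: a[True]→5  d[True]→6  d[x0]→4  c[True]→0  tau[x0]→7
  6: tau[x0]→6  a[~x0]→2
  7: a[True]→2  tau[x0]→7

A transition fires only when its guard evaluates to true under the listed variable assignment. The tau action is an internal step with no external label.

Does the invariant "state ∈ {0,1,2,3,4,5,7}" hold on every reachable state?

Inv-set: {0,1,2,3,4,5,7}
Reachable = {0,6}
  0: safe
  6: VIOLATES
reach 6 via tau — violates

Answer: INVARIANT VIOLATED at state 6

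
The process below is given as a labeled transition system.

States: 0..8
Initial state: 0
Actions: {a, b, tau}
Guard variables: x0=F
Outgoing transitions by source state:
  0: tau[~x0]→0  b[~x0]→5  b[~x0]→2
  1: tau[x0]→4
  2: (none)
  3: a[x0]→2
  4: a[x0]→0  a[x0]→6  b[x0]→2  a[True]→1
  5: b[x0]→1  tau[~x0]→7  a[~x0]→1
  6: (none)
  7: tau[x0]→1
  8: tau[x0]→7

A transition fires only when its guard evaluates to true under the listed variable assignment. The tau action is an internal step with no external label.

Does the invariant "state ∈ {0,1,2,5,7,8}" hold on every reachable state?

Inv-set: {0,1,2,5,7,8}
Reachable = {0,1,2,5,7}
  0: safe
  1: safe
  2: safe
  5: safe
  7: safe

Answer: INVARIANT HOLDS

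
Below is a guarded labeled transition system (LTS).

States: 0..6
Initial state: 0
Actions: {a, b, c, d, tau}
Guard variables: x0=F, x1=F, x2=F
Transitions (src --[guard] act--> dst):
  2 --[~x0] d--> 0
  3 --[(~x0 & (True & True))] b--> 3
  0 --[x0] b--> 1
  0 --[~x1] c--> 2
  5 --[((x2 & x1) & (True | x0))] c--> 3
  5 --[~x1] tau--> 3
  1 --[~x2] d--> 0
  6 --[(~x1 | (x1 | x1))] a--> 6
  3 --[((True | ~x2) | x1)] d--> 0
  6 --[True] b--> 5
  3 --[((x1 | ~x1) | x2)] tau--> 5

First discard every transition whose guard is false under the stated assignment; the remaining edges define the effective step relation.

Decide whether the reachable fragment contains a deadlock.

Answer: DEADLOCK-FREE

Analysis:
Reach set: {0,2}
  0: c→2  [1 out]
  2: d→0  [1 out]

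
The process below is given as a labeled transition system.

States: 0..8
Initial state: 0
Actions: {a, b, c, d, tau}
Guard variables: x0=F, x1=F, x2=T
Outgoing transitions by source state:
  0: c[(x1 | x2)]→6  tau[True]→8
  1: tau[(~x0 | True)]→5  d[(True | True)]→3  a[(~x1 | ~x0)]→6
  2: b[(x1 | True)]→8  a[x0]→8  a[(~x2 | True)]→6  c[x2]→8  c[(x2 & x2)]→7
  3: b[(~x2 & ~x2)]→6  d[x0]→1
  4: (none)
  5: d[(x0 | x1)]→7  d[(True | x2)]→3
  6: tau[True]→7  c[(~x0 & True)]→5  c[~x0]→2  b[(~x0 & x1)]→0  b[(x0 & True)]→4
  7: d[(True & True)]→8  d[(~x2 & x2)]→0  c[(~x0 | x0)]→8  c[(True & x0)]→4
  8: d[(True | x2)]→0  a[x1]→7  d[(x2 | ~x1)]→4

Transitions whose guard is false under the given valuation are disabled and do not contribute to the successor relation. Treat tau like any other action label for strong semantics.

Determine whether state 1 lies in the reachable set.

17 transition(s) survive guard evaluation.
depth 0: {0}
depth 1: {6,8}  now seen {0,6,8}
depth 2: {2,4,5,7}  now seen {0,2,4,5,6,7,8}
depth 3: {3}  now seen {0,2,3,4,5,6,7,8}
Reach set: {0,2,3,4,5,6,7,8}

Answer: UNREACHABLE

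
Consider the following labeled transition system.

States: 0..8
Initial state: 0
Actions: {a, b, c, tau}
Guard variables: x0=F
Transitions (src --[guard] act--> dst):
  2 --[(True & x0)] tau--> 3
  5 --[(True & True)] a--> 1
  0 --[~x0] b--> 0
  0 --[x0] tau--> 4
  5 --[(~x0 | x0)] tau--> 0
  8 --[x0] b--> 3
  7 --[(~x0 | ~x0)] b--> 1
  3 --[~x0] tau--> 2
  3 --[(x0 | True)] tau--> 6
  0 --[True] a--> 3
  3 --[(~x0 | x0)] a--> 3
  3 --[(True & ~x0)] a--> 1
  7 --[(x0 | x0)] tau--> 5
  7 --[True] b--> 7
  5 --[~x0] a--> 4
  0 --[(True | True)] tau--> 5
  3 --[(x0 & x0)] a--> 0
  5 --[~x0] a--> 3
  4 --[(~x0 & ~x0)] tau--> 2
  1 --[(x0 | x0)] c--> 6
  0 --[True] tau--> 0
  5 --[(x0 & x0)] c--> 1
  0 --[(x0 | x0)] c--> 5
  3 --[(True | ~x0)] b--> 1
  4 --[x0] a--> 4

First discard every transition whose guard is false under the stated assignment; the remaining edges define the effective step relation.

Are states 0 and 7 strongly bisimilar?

Answer: NOT BISIMILAR

Trace:
Refine partition for ~:
  π0 = {{0,1,2,3,4,5,6,7,8}}
  π1 = {{0,3},{1,2,6,8},{4},{5},{7}}
  π2 = {{0},{1,2,6,8},{3},{4},{5},{7}}
6 equivalence class(es) (converged in 3)
class of 0: {0}; class of 7: {7}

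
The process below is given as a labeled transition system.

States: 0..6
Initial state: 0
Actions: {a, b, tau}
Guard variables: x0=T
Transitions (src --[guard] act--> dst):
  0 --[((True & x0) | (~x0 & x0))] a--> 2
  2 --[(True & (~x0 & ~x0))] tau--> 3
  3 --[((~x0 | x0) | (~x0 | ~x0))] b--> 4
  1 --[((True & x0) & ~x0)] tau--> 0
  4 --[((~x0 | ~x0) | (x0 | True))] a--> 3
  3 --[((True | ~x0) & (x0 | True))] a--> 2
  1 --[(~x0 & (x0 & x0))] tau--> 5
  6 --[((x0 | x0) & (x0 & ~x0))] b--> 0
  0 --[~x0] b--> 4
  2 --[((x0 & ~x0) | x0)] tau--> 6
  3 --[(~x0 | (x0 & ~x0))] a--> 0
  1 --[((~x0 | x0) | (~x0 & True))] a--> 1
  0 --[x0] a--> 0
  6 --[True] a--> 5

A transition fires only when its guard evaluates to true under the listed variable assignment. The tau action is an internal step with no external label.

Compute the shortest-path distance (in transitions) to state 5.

Answer: 3

Analysis:
Layered search for 5:
  L0 = {0}
  L1 = {2}
  L2 = {6}
  L3 = {5}
depth(5)=3, e.g. a·tau·a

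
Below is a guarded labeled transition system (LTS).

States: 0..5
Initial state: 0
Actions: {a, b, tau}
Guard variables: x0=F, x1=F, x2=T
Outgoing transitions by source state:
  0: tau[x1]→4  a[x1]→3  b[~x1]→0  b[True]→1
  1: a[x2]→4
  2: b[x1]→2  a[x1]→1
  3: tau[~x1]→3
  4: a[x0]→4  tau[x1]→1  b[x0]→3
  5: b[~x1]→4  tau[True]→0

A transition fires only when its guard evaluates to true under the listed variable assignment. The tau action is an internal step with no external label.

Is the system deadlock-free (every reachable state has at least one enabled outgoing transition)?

Answer: DEADLOCK at state 4

Analysis:
Reach set: {0,1,4}
  0: b→0  b→1  [deg 2]
  1: a→4  [deg 1]
  4: ∅  [no exit]
witness 4: b·a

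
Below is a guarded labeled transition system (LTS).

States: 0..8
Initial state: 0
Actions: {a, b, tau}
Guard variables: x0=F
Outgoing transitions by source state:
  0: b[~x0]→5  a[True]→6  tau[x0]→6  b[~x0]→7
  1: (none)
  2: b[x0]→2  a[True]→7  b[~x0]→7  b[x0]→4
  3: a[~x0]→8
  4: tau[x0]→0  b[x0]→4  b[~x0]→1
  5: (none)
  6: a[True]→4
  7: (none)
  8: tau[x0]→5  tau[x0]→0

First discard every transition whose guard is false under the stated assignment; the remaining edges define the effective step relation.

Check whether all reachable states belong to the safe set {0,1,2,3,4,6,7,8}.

Allowed set {0,1,2,3,4,6,7,8}
Reach set: {0,1,4,5,6,7}
  0: ✓
  1: ✓
  4: ✓
  5: ✗ unsafe
  6: ✓
  7: ✓
counterexample path to 5: b

Answer: INVARIANT VIOLATED at state 5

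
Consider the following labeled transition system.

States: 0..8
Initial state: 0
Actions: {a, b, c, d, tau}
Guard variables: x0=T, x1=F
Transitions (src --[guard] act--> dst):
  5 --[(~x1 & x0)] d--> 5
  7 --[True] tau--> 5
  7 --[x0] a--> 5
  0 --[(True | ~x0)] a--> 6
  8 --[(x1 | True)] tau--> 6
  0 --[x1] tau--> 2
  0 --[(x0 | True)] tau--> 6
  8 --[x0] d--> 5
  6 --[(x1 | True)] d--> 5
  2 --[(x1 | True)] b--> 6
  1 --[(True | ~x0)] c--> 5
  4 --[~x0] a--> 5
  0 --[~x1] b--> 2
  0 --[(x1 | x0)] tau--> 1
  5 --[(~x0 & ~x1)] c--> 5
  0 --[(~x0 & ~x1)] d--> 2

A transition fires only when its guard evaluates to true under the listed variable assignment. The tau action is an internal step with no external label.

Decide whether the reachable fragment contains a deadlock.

Answer: DEADLOCK-FREE

Working:
Reachable = {0,1,2,5,6}
  0: a→6  b→2  tau→1  tau→6  [4 exit(s)]
  1: c→5  [1 exit(s)]
  2: b→6  [1 exit(s)]
  5: d→5  [1 exit(s)]
  6: d→5  [1 exit(s)]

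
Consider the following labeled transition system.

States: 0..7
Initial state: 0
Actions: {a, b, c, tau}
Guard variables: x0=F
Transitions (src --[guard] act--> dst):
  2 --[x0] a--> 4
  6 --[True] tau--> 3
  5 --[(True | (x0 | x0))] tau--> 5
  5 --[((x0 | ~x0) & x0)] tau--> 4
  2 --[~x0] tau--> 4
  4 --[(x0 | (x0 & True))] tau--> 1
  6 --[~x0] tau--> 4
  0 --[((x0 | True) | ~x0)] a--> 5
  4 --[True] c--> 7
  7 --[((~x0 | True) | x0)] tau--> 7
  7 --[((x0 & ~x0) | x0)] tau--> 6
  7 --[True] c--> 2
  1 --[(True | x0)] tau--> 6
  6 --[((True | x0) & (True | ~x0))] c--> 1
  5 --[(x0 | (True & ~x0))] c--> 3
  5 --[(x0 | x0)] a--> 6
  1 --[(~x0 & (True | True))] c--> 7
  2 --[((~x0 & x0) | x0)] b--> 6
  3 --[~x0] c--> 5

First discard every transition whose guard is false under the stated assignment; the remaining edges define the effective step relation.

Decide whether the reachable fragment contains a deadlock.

Reach set: {0,3,5}
  0: a→5  [deg 1]
  3: c→5  [deg 1]
  5: c→3  tau→5  [deg 2]

Answer: DEADLOCK-FREE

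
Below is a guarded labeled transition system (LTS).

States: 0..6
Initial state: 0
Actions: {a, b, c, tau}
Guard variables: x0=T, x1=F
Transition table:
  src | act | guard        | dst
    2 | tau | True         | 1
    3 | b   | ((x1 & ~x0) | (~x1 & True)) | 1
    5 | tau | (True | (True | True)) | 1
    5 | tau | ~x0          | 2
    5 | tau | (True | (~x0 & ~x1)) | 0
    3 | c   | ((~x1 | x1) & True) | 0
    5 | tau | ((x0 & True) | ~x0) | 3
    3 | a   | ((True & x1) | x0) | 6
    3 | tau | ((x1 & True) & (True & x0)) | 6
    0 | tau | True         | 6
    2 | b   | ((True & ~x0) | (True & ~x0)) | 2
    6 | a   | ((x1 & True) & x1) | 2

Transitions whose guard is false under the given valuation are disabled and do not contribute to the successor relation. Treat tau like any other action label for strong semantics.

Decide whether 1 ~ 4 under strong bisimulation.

Bisimulation quotient by refinement:
  π0 = {{0,1,2,3,4,5,6}}
  π1 = {{0,2,5},{1,4,6},{3}}
  π2 = {{0,2},{1,4,6},{3},{5}}
stable after 3 split(s): 4 block(s)
[1]={1,4,6}  [4]={1,4,6}

Answer: BISIMILAR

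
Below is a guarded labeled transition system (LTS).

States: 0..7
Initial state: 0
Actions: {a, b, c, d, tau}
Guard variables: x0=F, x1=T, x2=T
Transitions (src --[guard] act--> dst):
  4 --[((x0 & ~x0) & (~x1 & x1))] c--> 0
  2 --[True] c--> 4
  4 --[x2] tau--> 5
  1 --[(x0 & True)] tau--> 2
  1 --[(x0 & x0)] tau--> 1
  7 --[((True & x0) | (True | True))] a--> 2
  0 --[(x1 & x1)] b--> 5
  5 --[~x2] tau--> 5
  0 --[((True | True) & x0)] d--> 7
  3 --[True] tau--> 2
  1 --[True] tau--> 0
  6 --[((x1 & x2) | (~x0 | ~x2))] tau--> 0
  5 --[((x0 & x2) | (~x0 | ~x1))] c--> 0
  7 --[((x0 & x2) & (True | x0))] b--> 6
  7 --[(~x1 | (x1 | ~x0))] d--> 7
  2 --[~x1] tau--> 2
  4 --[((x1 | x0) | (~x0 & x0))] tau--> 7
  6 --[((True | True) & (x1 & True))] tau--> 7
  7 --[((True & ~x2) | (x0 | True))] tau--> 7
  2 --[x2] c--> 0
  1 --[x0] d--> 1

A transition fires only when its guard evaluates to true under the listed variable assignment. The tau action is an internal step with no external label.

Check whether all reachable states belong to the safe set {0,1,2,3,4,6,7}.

Answer: INVARIANT VIOLATED at state 5

Trace:
Allowed set {0,1,2,3,4,6,7}
Reach set: {0,5}
  0: ✓
  5: outside
counterexample path to 5: b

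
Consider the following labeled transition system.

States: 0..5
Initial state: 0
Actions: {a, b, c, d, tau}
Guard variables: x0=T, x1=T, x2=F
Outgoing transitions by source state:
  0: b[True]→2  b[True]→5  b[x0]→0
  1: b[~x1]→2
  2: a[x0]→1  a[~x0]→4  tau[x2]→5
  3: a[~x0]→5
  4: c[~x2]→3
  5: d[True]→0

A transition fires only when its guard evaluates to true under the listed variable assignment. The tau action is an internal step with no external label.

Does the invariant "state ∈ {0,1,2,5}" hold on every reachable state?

Allowed set {0,1,2,5}
R = {0,1,2,5}
  0: ✓
  1: ✓
  2: ✓
  5: ✓

Answer: INVARIANT HOLDS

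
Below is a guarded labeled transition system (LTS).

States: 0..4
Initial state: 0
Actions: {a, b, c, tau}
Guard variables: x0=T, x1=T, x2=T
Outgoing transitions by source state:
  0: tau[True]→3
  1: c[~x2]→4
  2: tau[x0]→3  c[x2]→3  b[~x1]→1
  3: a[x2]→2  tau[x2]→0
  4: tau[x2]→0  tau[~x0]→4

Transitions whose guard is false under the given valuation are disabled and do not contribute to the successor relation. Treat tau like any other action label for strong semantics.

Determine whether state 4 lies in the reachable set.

Guard filter leaves 6 enabled edge(s).
depth 0: {0}
depth 1: {3}  total {0,3}
depth 2: {2}  total {0,2,3}
R = {0,2,3}

Answer: UNREACHABLE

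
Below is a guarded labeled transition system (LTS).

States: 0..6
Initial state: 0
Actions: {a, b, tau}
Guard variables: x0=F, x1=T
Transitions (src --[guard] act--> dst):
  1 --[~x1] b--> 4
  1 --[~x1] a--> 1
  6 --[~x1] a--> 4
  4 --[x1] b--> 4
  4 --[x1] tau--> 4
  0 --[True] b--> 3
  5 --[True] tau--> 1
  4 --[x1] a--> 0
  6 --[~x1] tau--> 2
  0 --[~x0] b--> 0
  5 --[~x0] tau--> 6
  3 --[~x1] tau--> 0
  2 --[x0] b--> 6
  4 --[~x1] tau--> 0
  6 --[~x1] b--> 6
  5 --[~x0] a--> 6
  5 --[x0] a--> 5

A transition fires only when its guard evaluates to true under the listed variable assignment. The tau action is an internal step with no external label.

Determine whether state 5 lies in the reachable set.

Guard filter leaves 8 enabled edge(s).
L0 = {0}
L1 = {3}  total {0,3}
Reach set: {0,3}

Answer: UNREACHABLE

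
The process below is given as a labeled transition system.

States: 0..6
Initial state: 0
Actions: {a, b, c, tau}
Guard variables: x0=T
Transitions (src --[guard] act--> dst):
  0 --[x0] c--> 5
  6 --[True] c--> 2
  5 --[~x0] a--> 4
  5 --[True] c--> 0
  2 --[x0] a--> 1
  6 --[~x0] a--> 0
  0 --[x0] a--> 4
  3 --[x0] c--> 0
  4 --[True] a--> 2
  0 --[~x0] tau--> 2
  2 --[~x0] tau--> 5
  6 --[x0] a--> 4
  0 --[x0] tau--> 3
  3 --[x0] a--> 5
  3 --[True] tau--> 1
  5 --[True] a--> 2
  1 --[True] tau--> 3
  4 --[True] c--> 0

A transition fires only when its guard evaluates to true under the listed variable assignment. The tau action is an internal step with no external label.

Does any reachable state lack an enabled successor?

Answer: DEADLOCK-FREE

Analysis:
R = {0,1,2,3,4,5}
  0: a→4  c→5  tau→3  [3 out]
  1: tau→3  [1 out]
  2: a→1  [1 out]
  3: a→5  c→0  tau→1  [3 out]
  4: a→2  c→0  [2 out]
  5: a→2  c→0  [2 out]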